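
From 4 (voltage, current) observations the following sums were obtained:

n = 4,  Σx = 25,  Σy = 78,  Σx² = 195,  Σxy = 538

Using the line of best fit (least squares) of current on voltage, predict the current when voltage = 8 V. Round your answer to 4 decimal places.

21.7806

Sxx = Σx² − (Σx)²/n = 195 − 156.25 = 38.75
Sxy = Σxy − (Σx)(Σy)/n = 538 − 487.5 = 50.5
b = Sxy/Sxx = 50.5/38.75 = 1.303226
a = ȳ − b·x̄ = 19.5 − 1.303226·6.25 = 11.354839
ŷ(8) = a + b·8 = 11.354839 + 1.303226·8 = 21.780645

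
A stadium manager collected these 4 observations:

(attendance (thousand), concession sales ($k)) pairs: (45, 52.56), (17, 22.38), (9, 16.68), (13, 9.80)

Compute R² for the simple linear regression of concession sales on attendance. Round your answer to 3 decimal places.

0.936

n = 4, Σx = 84, Σy = 101.42, Σxy = 3023.18, Σx² = 2564, Σy² = 3637.6804
Sxx = Σx² − (Σx)²/n = 2564 − 1764 = 800
Sxy = Σxy − (Σx)(Σy)/n = 3023.18 − 2129.82 = 893.36
Syy = Σy² − (Σy)²/n = 3637.6804 − 2571.5041 = 1066.1763
R² = Sxy²/(Sxx·Syy) = (893.36)²/(800·1066.1763) = 0.935694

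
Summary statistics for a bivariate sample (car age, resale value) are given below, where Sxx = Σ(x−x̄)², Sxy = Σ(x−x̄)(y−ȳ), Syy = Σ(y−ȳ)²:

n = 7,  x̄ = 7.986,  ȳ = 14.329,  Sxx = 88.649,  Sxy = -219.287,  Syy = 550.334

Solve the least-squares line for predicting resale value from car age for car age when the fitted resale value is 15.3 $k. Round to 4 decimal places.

b = Sxy/Sxx = -219.287/88.649 = -2.473655
a = ȳ − b·x̄ = 14.329 − (-2.473655)·7.986 = 34.083605
Set a + b·x = 15.3: x = (15.3 − 34.083605) / (-2.473655) = 7.593463

7.5935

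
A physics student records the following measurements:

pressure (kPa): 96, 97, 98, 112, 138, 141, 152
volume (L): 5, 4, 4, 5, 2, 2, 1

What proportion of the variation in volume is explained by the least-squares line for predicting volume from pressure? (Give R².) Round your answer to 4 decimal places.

0.8339

n = 7, Σx = 834, Σy = 23, Σxy = 2530, Σx² = 102802, Σy² = 91
Sxx = Σx² − (Σx)²/n = 102802 − 99365.142857 = 3436.857143
Sxy = Σxy − (Σx)(Σy)/n = 2530 − 2740.285714 = -210.285714
Syy = Σy² − (Σy)²/n = 91 − 75.571429 = 15.428571
R² = Sxy²/(Sxx·Syy) = (-210.285714)²/(3436.857143·15.428571) = 0.833935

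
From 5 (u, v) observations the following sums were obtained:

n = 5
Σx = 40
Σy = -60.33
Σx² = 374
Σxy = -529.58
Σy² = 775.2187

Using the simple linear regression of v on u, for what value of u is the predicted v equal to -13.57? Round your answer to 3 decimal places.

9.730

Sxx = Σx² − (Σx)²/n = 374 − 320 = 54
Sxy = Σxy − (Σx)(Σy)/n = -529.58 − (-482.64) = -46.94
b = Sxy/Sxx = -46.94/54 = -0.869259
a = ȳ − b·x̄ = -12.066 − (-0.869259)·8 = -5.111926
Set a + b·x = -13.57: x = (-13.57 − (-5.111926)) / (-0.869259) = 9.730209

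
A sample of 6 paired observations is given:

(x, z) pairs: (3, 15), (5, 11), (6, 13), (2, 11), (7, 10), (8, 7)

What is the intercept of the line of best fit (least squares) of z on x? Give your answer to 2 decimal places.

15.05

n = 6, Σx = 31, Σy = 67, Σxy = 326, Σx² = 187
Sxx = Σx² − (Σx)²/n = 187 − 160.166667 = 26.833333
Sxy = Σxy − (Σx)(Σy)/n = 326 − 346.166667 = -20.166667
b = Sxy/Sxx = -20.166667/26.833333 = -0.751553
a = ȳ − b·x̄ = 11.166667 − (-0.751553)·5.166667 = 15.049689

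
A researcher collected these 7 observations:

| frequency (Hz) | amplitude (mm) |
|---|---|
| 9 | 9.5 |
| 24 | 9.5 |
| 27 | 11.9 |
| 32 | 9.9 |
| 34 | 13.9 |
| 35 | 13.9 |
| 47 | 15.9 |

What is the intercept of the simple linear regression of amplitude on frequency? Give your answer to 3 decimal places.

6.736

n = 7, Σx = 208, Σy = 84.5, Σxy = 2658, Σx² = 7000
Sxx = Σx² − (Σx)²/n = 7000 − 6180.571429 = 819.428571
Sxy = Σxy − (Σx)(Σy)/n = 2658 − 2510.857143 = 147.142857
b = Sxy/Sxx = 147.142857/819.428571 = 0.179568
a = ȳ − b·x̄ = 12.071429 − 0.179568·29.714286 = 6.735704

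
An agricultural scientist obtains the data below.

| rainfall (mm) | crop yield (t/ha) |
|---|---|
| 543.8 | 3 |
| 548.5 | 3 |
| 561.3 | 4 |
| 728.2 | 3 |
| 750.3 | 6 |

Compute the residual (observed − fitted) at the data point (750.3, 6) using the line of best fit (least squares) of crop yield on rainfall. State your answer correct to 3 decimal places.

1.314

n = 5, Σx = 3132.1, Σy = 19, Σxy = 12208.5, Σx² = 2004853.71
Sxx = Σx² − (Σx)²/n = 2004853.71 − 1962010.082 = 42843.628
Sxy = Σxy − (Σx)(Σy)/n = 12208.5 − 11901.98 = 306.52
b = Sxy/Sxx = 306.52/42843.628 = 0.007154
a = ȳ − b·x̄ = 3.8 − 0.007154·626.42 = -0.681653
ŷ(750.3) = -0.681653 + 0.007154·750.3 = 4.686286
residual = y − ŷ = 6 − 4.686286 = 1.313714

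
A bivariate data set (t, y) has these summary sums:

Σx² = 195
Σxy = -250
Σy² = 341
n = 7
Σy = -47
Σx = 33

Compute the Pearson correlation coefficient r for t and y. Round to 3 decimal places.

Sxx = Σx² − (Σx)²/n = 195 − 155.571429 = 39.428571
Sxy = Σxy − (Σx)(Σy)/n = -250 − (-221.571429) = -28.428571
Syy = Σy² − (Σy)²/n = 341 − 315.571429 = 25.428571
r = Sxy/√(Sxx·Syy) = -28.428571/√(1002.612245) = -28.428571/31.664053 = -0.897818

-0.898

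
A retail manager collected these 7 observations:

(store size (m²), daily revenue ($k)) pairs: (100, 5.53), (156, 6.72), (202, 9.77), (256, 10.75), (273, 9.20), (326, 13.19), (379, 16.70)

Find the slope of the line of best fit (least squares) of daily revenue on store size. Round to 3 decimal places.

n = 7, Σx = 1692, Σy = 71.86, Σxy = 19467.7, Σx² = 465122
Sxx = Σx² − (Σx)²/n = 465122 − 408980.571429 = 56141.428571
Sxy = Σxy − (Σx)(Σy)/n = 19467.7 − 17369.588571 = 2098.111429
b = Sxy/Sxx = 2098.111429/56141.428571 = 0.037372

0.037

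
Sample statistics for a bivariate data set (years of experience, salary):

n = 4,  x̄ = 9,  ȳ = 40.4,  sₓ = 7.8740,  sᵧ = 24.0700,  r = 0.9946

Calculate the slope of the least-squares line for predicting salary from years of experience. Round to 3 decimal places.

3.040

b = r · sᵧ/sₓ = 0.9946 · 24.07/7.874 = 3.040389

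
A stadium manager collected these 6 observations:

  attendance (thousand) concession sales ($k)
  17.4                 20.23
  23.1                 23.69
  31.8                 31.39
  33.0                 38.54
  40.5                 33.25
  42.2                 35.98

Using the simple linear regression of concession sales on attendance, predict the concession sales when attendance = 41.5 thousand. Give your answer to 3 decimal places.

36.995

n = 6, Σx = 188, Σy = 183.08, Σxy = 6034.244, Σx² = 6357.7
Sxx = Σx² − (Σx)²/n = 6357.7 − 5890.666667 = 467.033333
Sxy = Σxy − (Σx)(Σy)/n = 6034.244 − 5736.506667 = 297.737333
b = Sxy/Sxx = 297.737333/467.033333 = 0.637508
a = ȳ − b·x̄ = 30.513333 − 0.637508·31.333333 = 10.538093
ŷ(41.5) = a + b·41.5 = 10.538093 + 0.637508·41.5 = 36.994661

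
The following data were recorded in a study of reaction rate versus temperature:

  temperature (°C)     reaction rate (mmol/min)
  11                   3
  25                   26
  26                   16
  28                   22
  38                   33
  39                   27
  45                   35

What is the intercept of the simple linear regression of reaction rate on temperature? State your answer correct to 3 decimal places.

n = 7, Σx = 212, Σy = 162, Σxy = 5597, Σx² = 7196
Sxx = Σx² − (Σx)²/n = 7196 − 6420.571429 = 775.428571
Sxy = Σxy − (Σx)(Σy)/n = 5597 − 4906.285714 = 690.714286
b = Sxy/Sxx = 690.714286/775.428571 = 0.890752
a = ȳ − b·x̄ = 23.142857 − 0.890752·30.285714 = -3.834193

-3.834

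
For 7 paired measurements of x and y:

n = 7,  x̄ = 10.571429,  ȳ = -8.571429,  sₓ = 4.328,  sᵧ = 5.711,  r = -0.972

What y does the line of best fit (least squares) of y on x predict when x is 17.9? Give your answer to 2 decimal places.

-17.97

b = r · sᵧ/sₓ = -0.972 · 5.711/4.328 = -1.282600
a = ȳ − b·x̄ = -8.571429 − (-1.282600)·10.571429 = 4.987484
ŷ(17.9) = a + b·17.9 = 4.987484 + (-1.282600)·17.9 = -17.971053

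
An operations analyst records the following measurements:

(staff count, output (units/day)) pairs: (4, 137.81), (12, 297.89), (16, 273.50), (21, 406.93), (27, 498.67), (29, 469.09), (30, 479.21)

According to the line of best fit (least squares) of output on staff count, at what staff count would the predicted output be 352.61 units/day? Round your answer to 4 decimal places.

n = 7, Σx = 139, Σy = 2563.1, Σxy = 58491.45, Σx² = 3327
Sxx = Σx² − (Σx)²/n = 3327 − 2760.142857 = 566.857143
Sxy = Σxy − (Σx)(Σy)/n = 58491.45 − 50895.842857 = 7595.607143
b = Sxy/Sxx = 7595.607143/566.857143 = 13.399509
a = ȳ − b·x̄ = 366.157143 − 13.399509·19.857143 = 100.081187
Set a + b·x = 352.61: x = (352.61 − 100.081187) / 13.399509 = 18.846125

18.8461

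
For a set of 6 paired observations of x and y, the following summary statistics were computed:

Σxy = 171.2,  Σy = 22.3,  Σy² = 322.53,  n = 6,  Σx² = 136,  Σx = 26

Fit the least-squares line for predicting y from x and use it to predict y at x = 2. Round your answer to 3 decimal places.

-3.740

Sxx = Σx² − (Σx)²/n = 136 − 112.666667 = 23.333333
Sxy = Σxy − (Σx)(Σy)/n = 171.2 − 96.633333 = 74.566667
b = Sxy/Sxx = 74.566667/23.333333 = 3.195714
a = ȳ − b·x̄ = 3.716667 − 3.195714·4.333333 = -10.131429
ŷ(2) = a + b·2 = -10.131429 + 3.195714·2 = -3.74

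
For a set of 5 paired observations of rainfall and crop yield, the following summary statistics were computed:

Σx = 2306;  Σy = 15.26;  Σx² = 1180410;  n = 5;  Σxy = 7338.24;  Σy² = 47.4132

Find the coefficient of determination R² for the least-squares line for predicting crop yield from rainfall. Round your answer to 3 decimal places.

0.919

Sxx = Σx² − (Σx)²/n = 1180410 − 1063527.2 = 116882.8
Sxy = Σxy − (Σx)(Σy)/n = 7338.24 − 7037.912 = 300.328
Syy = Σy² − (Σy)²/n = 47.4132 − 46.57352 = 0.83968
R² = Sxy²/(Sxx·Syy) = (300.328)²/(116882.8·0.83968) = 0.919025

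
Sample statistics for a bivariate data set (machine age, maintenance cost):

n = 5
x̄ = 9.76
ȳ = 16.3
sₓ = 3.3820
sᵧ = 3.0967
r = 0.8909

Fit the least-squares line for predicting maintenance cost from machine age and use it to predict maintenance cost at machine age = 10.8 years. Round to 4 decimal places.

17.1484

b = r · sᵧ/sₓ = 0.8909 · 3.0967/3.382 = 0.815745
a = ȳ − b·x̄ = 16.3 − 0.815745·9.76 = 8.338328
ŷ(10.8) = a + b·10.8 = 8.338328 + 0.815745·10.8 = 17.148375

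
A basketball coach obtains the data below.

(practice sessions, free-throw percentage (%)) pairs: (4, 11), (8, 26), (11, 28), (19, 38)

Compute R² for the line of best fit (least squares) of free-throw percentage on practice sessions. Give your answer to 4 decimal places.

0.8913

n = 4, Σx = 42, Σy = 103, Σxy = 1282, Σx² = 562, Σy² = 3025
Sxx = Σx² − (Σx)²/n = 562 − 441 = 121
Sxy = Σxy − (Σx)(Σy)/n = 1282 − 1081.5 = 200.5
Syy = Σy² − (Σy)²/n = 3025 − 2652.25 = 372.75
R² = Sxy²/(Sxx·Syy) = (200.5)²/(121·372.75) = 0.891304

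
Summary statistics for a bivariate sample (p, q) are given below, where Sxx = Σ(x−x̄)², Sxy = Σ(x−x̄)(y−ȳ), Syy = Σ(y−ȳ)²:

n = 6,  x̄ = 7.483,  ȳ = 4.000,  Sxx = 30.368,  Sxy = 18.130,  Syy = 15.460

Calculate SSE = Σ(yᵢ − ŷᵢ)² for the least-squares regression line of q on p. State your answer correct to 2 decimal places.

b = Sxy/Sxx = 18.13/30.368 = 0.597010
SSE = Syy − b·Sxy = 15.46 − 0.597010·18.13 = 4.636209

4.64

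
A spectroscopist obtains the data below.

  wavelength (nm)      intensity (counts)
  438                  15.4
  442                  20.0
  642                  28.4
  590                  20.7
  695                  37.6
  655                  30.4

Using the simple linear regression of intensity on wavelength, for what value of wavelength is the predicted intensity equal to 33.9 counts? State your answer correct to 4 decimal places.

n = 6, Σx = 3462, Σy = 152.5, Σxy = 92075, Σx² = 2059522
Sxx = Σx² − (Σx)²/n = 2059522 − 1997574 = 61948
Sxy = Σxy − (Σx)(Σy)/n = 92075 − 87992.5 = 4082.5
b = Sxy/Sxx = 4082.5/61948 = 0.065902
a = ȳ − b·x̄ = 25.416667 − 0.065902·577 = -12.608814
Set a + b·x = 33.9: x = (33.9 − (-12.608814)) / 0.065902 = 705.726401

705.7264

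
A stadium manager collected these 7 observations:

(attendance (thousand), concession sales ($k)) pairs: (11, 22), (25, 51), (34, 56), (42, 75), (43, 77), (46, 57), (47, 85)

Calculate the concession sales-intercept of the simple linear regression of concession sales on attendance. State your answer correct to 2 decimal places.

9.57

n = 7, Σx = 248, Σy = 423, Σxy = 16499, Σx² = 9840
Sxx = Σx² − (Σx)²/n = 9840 − 8786.285714 = 1053.714286
Sxy = Σxy − (Σx)(Σy)/n = 16499 − 14986.285714 = 1512.714286
b = Sxy/Sxx = 1512.714286/1053.714286 = 1.435602
a = ȳ − b·x̄ = 60.428571 − 1.435602·35.428571 = 9.567245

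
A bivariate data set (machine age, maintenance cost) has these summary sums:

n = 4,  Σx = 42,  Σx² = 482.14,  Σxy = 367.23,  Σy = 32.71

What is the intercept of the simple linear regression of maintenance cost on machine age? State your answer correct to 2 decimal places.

2.11

Sxx = Σx² − (Σx)²/n = 482.14 − 441 = 41.14
Sxy = Σxy − (Σx)(Σy)/n = 367.23 − 343.455 = 23.775
b = Sxy/Sxx = 23.775/41.14 = 0.577905
a = ȳ − b·x̄ = 8.1775 − 0.577905·10.5 = 2.109500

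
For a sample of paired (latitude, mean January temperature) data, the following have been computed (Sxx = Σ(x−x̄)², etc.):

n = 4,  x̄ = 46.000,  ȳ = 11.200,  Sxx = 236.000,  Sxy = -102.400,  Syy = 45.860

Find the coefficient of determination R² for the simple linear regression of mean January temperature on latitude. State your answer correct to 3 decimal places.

R² = Sxy²/(Sxx·Syy) = (-102.4)²/(236·45.86) = 0.968844

0.969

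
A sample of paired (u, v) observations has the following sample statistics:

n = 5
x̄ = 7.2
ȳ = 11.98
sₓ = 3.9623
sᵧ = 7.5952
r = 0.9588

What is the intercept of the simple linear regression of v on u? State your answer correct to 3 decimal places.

-1.253

b = r · sᵧ/sₓ = 0.9588 · 7.5952/3.9623 = 1.837892
a = ȳ − b·x̄ = 11.98 − 1.837892·7.2 = -1.252819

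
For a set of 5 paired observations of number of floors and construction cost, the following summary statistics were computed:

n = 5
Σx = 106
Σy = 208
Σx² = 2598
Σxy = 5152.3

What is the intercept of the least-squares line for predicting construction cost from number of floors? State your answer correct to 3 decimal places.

Sxx = Σx² − (Σx)²/n = 2598 − 2247.2 = 350.8
Sxy = Σxy − (Σx)(Σy)/n = 5152.3 − 4409.6 = 742.7
b = Sxy/Sxx = 742.7/350.8 = 2.117161
a = ȳ − b·x̄ = 41.6 − 2.117161·21.2 = -3.283808

-3.284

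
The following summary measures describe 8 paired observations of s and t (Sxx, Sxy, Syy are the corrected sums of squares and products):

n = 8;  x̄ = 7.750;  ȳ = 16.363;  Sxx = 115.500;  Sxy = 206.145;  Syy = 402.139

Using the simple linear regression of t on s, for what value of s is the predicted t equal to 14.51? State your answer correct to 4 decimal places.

b = Sxy/Sxx = 206.145/115.5 = 1.784805
a = ȳ − b·x̄ = 16.363 − 1.784805·7.75 = 2.530760
Set a + b·x = 14.51: x = (14.51 − 2.530760) / 1.784805 = 6.711791

6.7118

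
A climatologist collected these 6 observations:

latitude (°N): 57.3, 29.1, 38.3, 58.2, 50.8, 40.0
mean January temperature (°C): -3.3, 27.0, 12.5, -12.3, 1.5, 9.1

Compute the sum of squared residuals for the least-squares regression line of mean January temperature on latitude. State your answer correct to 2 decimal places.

52.42

n = 6, Σx = 273.7, Σy = 34.5, Σxy = 799.7, Σx² = 13164.87, Σy² = 1132.49
Sxx = Σx² − (Σx)²/n = 13164.87 − 12485.281667 = 679.588333
Sxy = Σxy − (Σx)(Σy)/n = 799.7 − 1573.775 = -774.075
Syy = Σy² − (Σy)²/n = 1132.49 − 198.375 = 934.115
b = Sxy/Sxx = -774.075/679.588333 = -1.139035
SSE = Syy − b·Sxy = 934.115 − (-1.139035)·(-774.075) = 52.416365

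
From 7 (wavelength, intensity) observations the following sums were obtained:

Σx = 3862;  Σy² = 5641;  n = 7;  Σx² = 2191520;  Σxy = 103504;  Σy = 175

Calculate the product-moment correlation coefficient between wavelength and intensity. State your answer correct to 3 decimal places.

0.793

Sxx = Σx² − (Σx)²/n = 2191520 − 2130720.571429 = 60799.428571
Sxy = Σxy − (Σx)(Σy)/n = 103504 − 96550 = 6954
Syy = Σy² − (Σy)²/n = 5641 − 4375 = 1266
r = Sxy/√(Sxx·Syy) = 6954/√(76972076.571429) = 6954/8773.373158 = 0.792626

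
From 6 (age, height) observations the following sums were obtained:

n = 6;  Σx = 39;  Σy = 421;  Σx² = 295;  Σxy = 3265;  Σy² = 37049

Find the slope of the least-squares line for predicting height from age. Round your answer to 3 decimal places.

Sxx = Σx² − (Σx)²/n = 295 − 253.5 = 41.5
Sxy = Σxy − (Σx)(Σy)/n = 3265 − 2736.5 = 528.5
b = Sxy/Sxx = 528.5/41.5 = 12.734940

12.735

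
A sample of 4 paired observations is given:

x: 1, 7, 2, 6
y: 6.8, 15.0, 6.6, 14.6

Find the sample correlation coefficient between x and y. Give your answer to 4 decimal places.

0.9823

n = 4, Σx = 16, Σy = 43, Σxy = 212.6, Σx² = 90, Σy² = 527.96
Sxx = Σx² − (Σx)²/n = 90 − 64 = 26
Sxy = Σxy − (Σx)(Σy)/n = 212.6 − 172 = 40.6
Syy = Σy² − (Σy)²/n = 527.96 − 462.25 = 65.71
r = Sxy/√(Sxx·Syy) = 40.6/√(1708.46) = 40.6/41.333522 = 0.982254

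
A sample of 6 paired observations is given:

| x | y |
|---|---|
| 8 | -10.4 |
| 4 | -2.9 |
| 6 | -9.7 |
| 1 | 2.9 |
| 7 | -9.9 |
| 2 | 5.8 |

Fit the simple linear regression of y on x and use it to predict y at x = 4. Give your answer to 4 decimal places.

-2.4254

n = 6, Σx = 28, Σy = -24.2, Σxy = -207.8, Σx² = 170
Sxx = Σx² − (Σx)²/n = 170 − 130.666667 = 39.333333
Sxy = Σxy − (Σx)(Σy)/n = -207.8 − (-112.933333) = -94.866667
b = Sxy/Sxx = -94.866667/39.333333 = -2.411864
a = ȳ − b·x̄ = -4.033333 − (-2.411864)·4.666667 = 7.222034
ŷ(4) = a + b·4 = 7.222034 + (-2.411864)·4 = -2.425424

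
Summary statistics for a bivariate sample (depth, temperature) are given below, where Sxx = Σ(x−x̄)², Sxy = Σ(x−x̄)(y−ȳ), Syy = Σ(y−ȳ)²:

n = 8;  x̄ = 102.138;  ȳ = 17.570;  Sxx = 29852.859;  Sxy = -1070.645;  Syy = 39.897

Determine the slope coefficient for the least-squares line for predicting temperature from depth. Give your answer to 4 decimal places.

-0.0359

b = Sxy/Sxx = -1070.645/29852.859 = -0.035864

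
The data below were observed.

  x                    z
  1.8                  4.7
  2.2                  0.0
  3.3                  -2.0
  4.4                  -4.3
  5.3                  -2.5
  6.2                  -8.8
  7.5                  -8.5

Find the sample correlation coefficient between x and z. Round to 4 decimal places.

n = 7, Σx = 30.7, Σy = -21.4, Σxy = -148.62, Σx² = 161.11, Σy² = 200.52
Sxx = Σx² − (Σx)²/n = 161.11 − 134.641429 = 26.468571
Sxy = Σxy − (Σx)(Σy)/n = -148.62 − (-93.854286) = -54.765714
Syy = Σy² − (Σy)²/n = 200.52 − 65.422857 = 135.097143
r = Sxy/√(Sxx·Syy) = -54.765714/√(3575.828376) = -54.765714/59.798231 = -0.915842

-0.9158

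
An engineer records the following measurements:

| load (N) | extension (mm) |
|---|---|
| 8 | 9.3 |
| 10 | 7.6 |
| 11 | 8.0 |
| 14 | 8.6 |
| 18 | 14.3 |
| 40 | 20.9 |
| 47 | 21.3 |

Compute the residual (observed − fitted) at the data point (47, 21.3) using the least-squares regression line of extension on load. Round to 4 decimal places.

n = 7, Σx = 148, Σy = 90, Σxy = 2453.3, Σx² = 4614
Sxx = Σx² − (Σx)²/n = 4614 − 3129.142857 = 1484.857143
Sxy = Σxy − (Σx)(Σy)/n = 2453.3 − 1902.857143 = 550.442857
b = Sxy/Sxx = 550.442857/1484.857143 = 0.370704
a = ȳ − b·x̄ = 12.857143 − 0.370704·21.142857 = 5.019396
ŷ(47) = 5.019396 + 0.370704·47 = 22.442496
residual = y − ŷ = 21.3 − 22.442496 = -1.142496

-1.1425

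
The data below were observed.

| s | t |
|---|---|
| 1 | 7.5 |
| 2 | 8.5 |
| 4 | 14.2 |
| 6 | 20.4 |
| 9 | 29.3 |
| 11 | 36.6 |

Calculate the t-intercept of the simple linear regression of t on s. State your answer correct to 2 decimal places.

n = 6, Σx = 33, Σy = 116.5, Σxy = 870, Σx² = 259
Sxx = Σx² − (Σx)²/n = 259 − 181.5 = 77.5
Sxy = Σxy − (Σx)(Σy)/n = 870 − 640.75 = 229.25
b = Sxy/Sxx = 229.25/77.5 = 2.958065
a = ȳ − b·x̄ = 19.416667 − 2.958065·5.5 = 3.147312

3.15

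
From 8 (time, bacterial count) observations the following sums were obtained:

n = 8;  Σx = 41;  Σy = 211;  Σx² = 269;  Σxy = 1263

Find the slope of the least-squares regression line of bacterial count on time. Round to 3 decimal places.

Sxx = Σx² − (Σx)²/n = 269 − 210.125 = 58.875
Sxy = Σxy − (Σx)(Σy)/n = 1263 − 1081.375 = 181.625
b = Sxy/Sxx = 181.625/58.875 = 3.084926

3.085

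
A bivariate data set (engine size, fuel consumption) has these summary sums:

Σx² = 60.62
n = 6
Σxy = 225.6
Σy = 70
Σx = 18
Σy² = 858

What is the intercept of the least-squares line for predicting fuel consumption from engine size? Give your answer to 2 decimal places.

Sxx = Σx² − (Σx)²/n = 60.62 − 54 = 6.62
Sxy = Σxy − (Σx)(Σy)/n = 225.6 − 210 = 15.6
b = Sxy/Sxx = 15.6/6.62 = 2.356495
a = ȳ − b·x̄ = 11.666667 − 2.356495·3 = 4.597180

4.60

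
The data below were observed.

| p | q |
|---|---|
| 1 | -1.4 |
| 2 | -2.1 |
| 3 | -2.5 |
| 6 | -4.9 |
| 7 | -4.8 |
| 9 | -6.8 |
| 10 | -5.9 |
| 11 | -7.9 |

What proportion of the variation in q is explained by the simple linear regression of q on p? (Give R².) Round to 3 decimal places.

0.956

n = 8, Σx = 49, Σy = -36.3, Σxy = -283.2, Σx² = 401, Σy² = 203.13
Sxx = Σx² − (Σx)²/n = 401 − 300.125 = 100.875
Sxy = Σxy − (Σx)(Σy)/n = -283.2 − (-222.3375) = -60.8625
Syy = Σy² − (Σy)²/n = 203.13 − 164.71125 = 38.41875
R² = Sxy²/(Sxx·Syy) = (-60.8625)²/(100.875·38.41875) = 0.955813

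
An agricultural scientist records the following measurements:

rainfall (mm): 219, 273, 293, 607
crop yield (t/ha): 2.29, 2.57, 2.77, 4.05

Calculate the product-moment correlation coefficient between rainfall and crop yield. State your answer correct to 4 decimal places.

0.9965

n = 4, Σx = 1392, Σy = 11.68, Σxy = 4473.08, Σx² = 576788, Σy² = 35.9244
Sxx = Σx² − (Σx)²/n = 576788 − 484416 = 92372
Sxy = Σxy − (Σx)(Σy)/n = 4473.08 − 4064.64 = 408.44
Syy = Σy² − (Σy)²/n = 35.9244 − 34.1056 = 1.8188
r = Sxy/√(Sxx·Syy) = 408.44/√(168006.1936) = 408.44/409.885586 = 0.996473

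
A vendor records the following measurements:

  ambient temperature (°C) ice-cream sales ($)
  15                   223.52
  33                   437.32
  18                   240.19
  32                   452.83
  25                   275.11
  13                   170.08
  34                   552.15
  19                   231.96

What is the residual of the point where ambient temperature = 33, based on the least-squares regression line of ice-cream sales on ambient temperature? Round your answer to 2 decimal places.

-30.30

n = 8, Σx = 189, Σy = 2583.16, Σxy = 68867.47, Σx² = 4973
Sxx = Σx² − (Σx)²/n = 4973 − 4465.125 = 507.875
Sxy = Σxy − (Σx)(Σy)/n = 68867.47 − 61027.155 = 7840.315
b = Sxy/Sxx = 7840.315/507.875 = 15.437490
a = ȳ − b·x̄ = 322.895 − 15.437490·23.625 = -41.815690
ŷ(33) = -41.815690 + 15.437490·33 = 467.621464
residual = y − ŷ = 437.32 − 467.621464 = -30.301464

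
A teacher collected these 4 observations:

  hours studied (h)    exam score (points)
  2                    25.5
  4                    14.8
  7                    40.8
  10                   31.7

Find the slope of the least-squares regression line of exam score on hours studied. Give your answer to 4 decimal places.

n = 4, Σx = 23, Σy = 112.8, Σxy = 712.8, Σx² = 169
Sxx = Σx² − (Σx)²/n = 169 − 132.25 = 36.75
Sxy = Σxy − (Σx)(Σy)/n = 712.8 − 648.6 = 64.2
b = Sxy/Sxx = 64.2/36.75 = 1.746939

1.7469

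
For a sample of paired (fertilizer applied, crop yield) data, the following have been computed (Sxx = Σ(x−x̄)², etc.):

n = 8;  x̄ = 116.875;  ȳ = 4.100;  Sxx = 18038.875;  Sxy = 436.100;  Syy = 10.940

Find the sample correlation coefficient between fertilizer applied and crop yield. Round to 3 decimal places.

0.982

r = Sxy/√(Sxx·Syy) = 436.1/√(197345.2925) = 436.1/444.235627 = 0.981686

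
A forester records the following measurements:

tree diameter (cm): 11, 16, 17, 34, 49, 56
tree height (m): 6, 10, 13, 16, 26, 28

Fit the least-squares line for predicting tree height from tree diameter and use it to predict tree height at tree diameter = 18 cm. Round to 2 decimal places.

10.78

n = 6, Σx = 183, Σy = 99, Σxy = 3833, Σx² = 7359
Sxx = Σx² − (Σx)²/n = 7359 − 5581.5 = 1777.5
Sxy = Σxy − (Σx)(Σy)/n = 3833 − 3019.5 = 813.5
b = Sxy/Sxx = 813.5/1777.5 = 0.457665
a = ȳ − b·x̄ = 16.5 − 0.457665·30.5 = 2.541210
ŷ(18) = a + b·18 = 2.541210 + 0.457665·18 = 10.779184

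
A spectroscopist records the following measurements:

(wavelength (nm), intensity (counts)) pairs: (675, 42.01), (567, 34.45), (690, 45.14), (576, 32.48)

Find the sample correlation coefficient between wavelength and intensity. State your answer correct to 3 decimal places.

n = 4, Σx = 2508, Σy = 154.08, Σxy = 97744.98, Σx² = 1584990, Σy² = 6044.2126
Sxx = Σx² − (Σx)²/n = 1584990 − 1572516 = 12474
Sxy = Σxy − (Σx)(Σy)/n = 97744.98 − 96608.16 = 1136.82
Syy = Σy² − (Σy)²/n = 6044.2126 − 5935.1616 = 109.051
r = Sxy/√(Sxx·Syy) = 1136.82/√(1360302.174) = 1136.82/1166.319928 = 0.974707

0.975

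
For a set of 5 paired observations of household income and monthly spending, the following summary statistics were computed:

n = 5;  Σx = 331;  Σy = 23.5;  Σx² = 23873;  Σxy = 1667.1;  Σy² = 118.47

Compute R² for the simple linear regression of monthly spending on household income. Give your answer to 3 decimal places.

Sxx = Σx² − (Σx)²/n = 23873 − 21912.2 = 1960.8
Sxy = Σxy − (Σx)(Σy)/n = 1667.1 − 1555.7 = 111.4
Syy = Σy² − (Σy)²/n = 118.47 − 110.45 = 8.02
R² = Sxy²/(Sxx·Syy) = (111.4)²/(1960.8·8.02) = 0.789156

0.789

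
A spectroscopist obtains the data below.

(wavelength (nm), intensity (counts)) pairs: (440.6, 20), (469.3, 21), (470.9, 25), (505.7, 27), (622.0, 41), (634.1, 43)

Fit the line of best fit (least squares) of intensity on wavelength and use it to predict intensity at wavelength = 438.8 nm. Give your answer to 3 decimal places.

n = 6, Σx = 3142.6, Σy = 177, Σxy = 96862, Σx² = 1680816.96
Sxx = Σx² − (Σx)²/n = 1680816.96 − 1645989.126667 = 34827.833333
Sxy = Σxy − (Σx)(Σy)/n = 96862 − 92706.7 = 4155.3
b = Sxy/Sxx = 4155.3/34827.833333 = 0.119310
a = ȳ − b·x̄ = 29.5 − 0.119310·523.766667 = -32.990469
ŷ(438.8) = a + b·438.8 = -32.990469 + 0.119310·438.8 = 19.362648

19.363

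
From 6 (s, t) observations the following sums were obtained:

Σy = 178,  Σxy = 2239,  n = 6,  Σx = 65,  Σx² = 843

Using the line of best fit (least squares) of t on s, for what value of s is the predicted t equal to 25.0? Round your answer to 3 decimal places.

8.748

Sxx = Σx² − (Σx)²/n = 843 − 704.166667 = 138.833333
Sxy = Σxy − (Σx)(Σy)/n = 2239 − 1928.333333 = 310.666667
b = Sxy/Sxx = 310.666667/138.833333 = 2.237695
a = ȳ − b·x̄ = 29.666667 − 2.237695·10.833333 = 5.424970
Set a + b·x = 25.0: x = (25.0 − 5.424970) / 2.237695 = 8.747854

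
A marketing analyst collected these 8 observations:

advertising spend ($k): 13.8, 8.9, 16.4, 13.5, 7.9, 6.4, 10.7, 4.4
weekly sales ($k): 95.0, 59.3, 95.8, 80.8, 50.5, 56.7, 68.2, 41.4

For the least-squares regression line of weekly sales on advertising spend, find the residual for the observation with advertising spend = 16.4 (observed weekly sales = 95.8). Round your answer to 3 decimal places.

n = 8, Σx = 82, Σy = 547.7, Σxy = 6174.42, Σx² = 958.08
Sxx = Σx² − (Σx)²/n = 958.08 − 840.5 = 117.58
Sxy = Σxy − (Σx)(Σy)/n = 6174.42 − 5613.925 = 560.495
b = Sxy/Sxx = 560.495/117.58 = 4.766925
a = ȳ − b·x̄ = 68.4625 − 4.766925·10.25 = 19.601522
ŷ(16.4) = 19.601522 + 4.766925·16.4 = 97.779087
residual = y − ŷ = 95.8 − 97.779087 = -1.979087

-1.979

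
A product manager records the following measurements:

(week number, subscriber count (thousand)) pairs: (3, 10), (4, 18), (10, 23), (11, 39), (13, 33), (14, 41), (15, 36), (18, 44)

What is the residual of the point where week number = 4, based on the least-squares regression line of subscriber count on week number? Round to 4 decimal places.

n = 8, Σx = 88, Σy = 244, Σxy = 3096, Σx² = 1160
Sxx = Σx² − (Σx)²/n = 1160 − 968 = 192
Sxy = Σxy − (Σx)(Σy)/n = 3096 − 2684 = 412
b = Sxy/Sxx = 412/192 = 2.145833
a = ȳ − b·x̄ = 30.5 − 2.145833·11 = 6.895833
ŷ(4) = 6.895833 + 2.145833·4 = 15.479167
residual = y − ŷ = 18 − 15.479167 = 2.520833

2.5208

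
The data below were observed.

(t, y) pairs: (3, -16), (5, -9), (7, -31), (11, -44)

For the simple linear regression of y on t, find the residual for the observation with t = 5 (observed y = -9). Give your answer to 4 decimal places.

9.8286

n = 4, Σx = 26, Σy = -100, Σxy = -794, Σx² = 204
Sxx = Σx² − (Σx)²/n = 204 − 169 = 35
Sxy = Σxy − (Σx)(Σy)/n = -794 − (-650) = -144
b = Sxy/Sxx = -144/35 = -4.114286
a = ȳ − b·x̄ = -25 − (-4.114286)·6.5 = 1.742857
ŷ(5) = 1.742857 + (-4.114286)·5 = -18.828571
residual = y − ŷ = -9 − (-18.828571) = 9.828571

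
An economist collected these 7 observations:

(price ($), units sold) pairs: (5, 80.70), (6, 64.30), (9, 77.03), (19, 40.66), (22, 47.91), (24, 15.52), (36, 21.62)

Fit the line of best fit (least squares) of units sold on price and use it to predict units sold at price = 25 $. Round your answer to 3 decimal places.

n = 7, Σx = 121, Σy = 347.74, Σxy = 4459.93, Σx² = 2859
Sxx = Σx² − (Σx)²/n = 2859 − 2091.571429 = 767.428571
Sxy = Σxy − (Σx)(Σy)/n = 4459.93 − 6010.934286 = -1551.004286
b = Sxy/Sxx = -1551.004286/767.428571 = -2.021041
a = ȳ − b·x̄ = 49.677143 − (-2.021041)·17.285714 = 84.612273
ŷ(25) = a + b·25 = 84.612273 + (-2.021041)·25 = 34.086258

34.086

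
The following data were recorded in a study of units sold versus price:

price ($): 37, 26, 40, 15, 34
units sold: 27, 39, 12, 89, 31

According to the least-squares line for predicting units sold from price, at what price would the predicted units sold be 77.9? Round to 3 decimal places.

16.753

n = 5, Σx = 152, Σy = 198, Σxy = 4882, Σx² = 5026
Sxx = Σx² − (Σx)²/n = 5026 − 4620.8 = 405.2
Sxy = Σxy − (Σx)(Σy)/n = 4882 − 6019.2 = -1137.2
b = Sxy/Sxx = -1137.2/405.2 = -2.806515
a = ȳ − b·x̄ = 39.6 − (-2.806515)·30.4 = 124.918065
Set a + b·x = 77.9: x = (77.9 − 124.918065) / (-2.806515) = 16.753183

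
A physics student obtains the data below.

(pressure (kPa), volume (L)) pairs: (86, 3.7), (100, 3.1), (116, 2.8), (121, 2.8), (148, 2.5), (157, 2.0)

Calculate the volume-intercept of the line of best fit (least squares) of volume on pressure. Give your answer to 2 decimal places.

5.26

n = 6, Σx = 728, Σy = 16.9, Σxy = 1975.8, Σx² = 92046
Sxx = Σx² − (Σx)²/n = 92046 − 88330.666667 = 3715.333333
Sxy = Σxy − (Σx)(Σy)/n = 1975.8 − 2050.533333 = -74.733333
b = Sxy/Sxx = -74.733333/3715.333333 = -0.020115
a = ȳ − b·x̄ = 2.816667 − (-0.020115)·121.333333 = 5.257267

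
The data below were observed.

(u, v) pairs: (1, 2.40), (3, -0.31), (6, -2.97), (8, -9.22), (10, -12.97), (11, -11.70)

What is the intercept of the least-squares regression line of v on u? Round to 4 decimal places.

n = 6, Σx = 39, Σy = -34.77, Σxy = -348.51, Σx² = 331
Sxx = Σx² − (Σx)²/n = 331 − 253.5 = 77.5
Sxy = Σxy − (Σx)(Σy)/n = -348.51 − (-226.005) = -122.505
b = Sxy/Sxx = -122.505/77.5 = -1.580710
a = ȳ − b·x̄ = -5.795 − (-1.580710)·6.5 = 4.479613

4.4796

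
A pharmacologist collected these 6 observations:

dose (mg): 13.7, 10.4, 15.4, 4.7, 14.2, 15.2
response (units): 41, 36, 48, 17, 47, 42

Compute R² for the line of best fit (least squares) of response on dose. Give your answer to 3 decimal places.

0.937

n = 6, Σx = 73.6, Σy = 231, Σxy = 3061, Σx² = 987.78, Σy² = 9543
Sxx = Σx² − (Σx)²/n = 987.78 − 902.826667 = 84.953333
Sxy = Σxy − (Σx)(Σy)/n = 3061 − 2833.6 = 227.4
Syy = Σy² − (Σy)²/n = 9543 − 8893.5 = 649.5
R² = Sxy²/(Sxx·Syy) = (227.4)²/(84.953333·649.5) = 0.937176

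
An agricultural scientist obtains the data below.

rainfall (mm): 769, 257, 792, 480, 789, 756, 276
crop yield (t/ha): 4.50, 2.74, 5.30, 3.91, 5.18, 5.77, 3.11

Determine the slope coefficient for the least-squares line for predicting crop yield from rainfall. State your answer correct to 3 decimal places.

0.004

n = 7, Σx = 4119, Σy = 30.51, Σxy = 19546.58, Σx² = 2785307
Sxx = Σx² − (Σx)²/n = 2785307 − 2423737.285714 = 361569.714286
Sxy = Σxy − (Σx)(Σy)/n = 19546.58 − 17952.955714 = 1593.624286
b = Sxy/Sxx = 1593.624286/361569.714286 = 0.004408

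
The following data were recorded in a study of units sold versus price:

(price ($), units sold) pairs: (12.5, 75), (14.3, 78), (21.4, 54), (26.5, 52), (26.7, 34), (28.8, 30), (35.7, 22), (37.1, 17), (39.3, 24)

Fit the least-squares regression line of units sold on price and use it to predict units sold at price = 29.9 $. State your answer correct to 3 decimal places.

36.109

n = 9, Σx = 242.3, Σy = 386, Σxy = 8717.6, Σx² = 7258.67
Sxx = Σx² − (Σx)²/n = 7258.67 − 6523.254444 = 735.415556
Sxy = Σxy − (Σx)(Σy)/n = 8717.6 − 10391.977778 = -1674.377778
b = Sxy/Sxx = -1674.377778/735.415556 = -2.276778
a = ȳ − b·x̄ = 42.888889 − (-2.276778)·26.922222 = 104.184806
ŷ(29.9) = a + b·29.9 = 104.184806 + (-2.276778)·29.9 = 36.109151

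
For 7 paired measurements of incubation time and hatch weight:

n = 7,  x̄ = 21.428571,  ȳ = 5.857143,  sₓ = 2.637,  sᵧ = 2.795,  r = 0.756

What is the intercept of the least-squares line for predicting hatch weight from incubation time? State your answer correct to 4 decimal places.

-11.3135

b = r · sᵧ/sₓ = 0.756 · 2.795/2.637 = 0.801297
a = ȳ − b·x̄ = 5.857143 − 0.801297·21.428571 = -11.313505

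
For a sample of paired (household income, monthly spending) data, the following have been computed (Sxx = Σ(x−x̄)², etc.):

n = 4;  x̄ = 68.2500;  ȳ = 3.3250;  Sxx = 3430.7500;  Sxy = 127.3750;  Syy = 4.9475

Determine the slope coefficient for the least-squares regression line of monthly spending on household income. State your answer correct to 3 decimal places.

b = Sxy/Sxx = 127.375/3430.75 = 0.037127

0.037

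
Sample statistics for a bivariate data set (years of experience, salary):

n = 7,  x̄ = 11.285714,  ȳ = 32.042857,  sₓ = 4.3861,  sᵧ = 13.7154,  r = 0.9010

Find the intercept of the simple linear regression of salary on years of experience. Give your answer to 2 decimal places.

0.25

b = r · sᵧ/sₓ = 0.901 · 13.7154/4.3861 = 2.817440
a = ȳ − b·x̄ = 32.042857 − 2.817440·11.285714 = 0.246030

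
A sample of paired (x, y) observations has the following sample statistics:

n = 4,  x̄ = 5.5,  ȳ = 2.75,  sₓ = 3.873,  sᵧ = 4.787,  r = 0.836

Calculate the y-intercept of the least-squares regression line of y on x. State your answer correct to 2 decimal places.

b = r · sᵧ/sₓ = 0.836 · 4.787/3.873 = 1.033290
a = ȳ − b·x̄ = 2.75 − 1.033290·5.5 = -2.933095

-2.93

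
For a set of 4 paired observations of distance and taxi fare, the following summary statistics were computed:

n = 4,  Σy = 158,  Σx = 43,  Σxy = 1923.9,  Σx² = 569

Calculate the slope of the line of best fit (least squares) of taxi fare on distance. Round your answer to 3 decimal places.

2.111

Sxx = Σx² − (Σx)²/n = 569 − 462.25 = 106.75
Sxy = Σxy − (Σx)(Σy)/n = 1923.9 − 1698.5 = 225.4
b = Sxy/Sxx = 225.4/106.75 = 2.111475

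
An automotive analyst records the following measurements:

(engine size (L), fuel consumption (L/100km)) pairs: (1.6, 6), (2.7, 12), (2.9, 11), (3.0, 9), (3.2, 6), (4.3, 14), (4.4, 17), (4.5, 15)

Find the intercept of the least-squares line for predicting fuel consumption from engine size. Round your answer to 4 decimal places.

n = 8, Σx = 26.6, Σy = 90, Σxy = 322.6, Σx² = 95.6
Sxx = Σx² − (Σx)²/n = 95.6 − 88.445 = 7.155
Sxy = Σxy − (Σx)(Σy)/n = 322.6 − 299.25 = 23.35
b = Sxy/Sxx = 23.35/7.155 = 3.263452
a = ȳ − b·x̄ = 11.25 − 3.263452·3.325 = 0.399022

0.3990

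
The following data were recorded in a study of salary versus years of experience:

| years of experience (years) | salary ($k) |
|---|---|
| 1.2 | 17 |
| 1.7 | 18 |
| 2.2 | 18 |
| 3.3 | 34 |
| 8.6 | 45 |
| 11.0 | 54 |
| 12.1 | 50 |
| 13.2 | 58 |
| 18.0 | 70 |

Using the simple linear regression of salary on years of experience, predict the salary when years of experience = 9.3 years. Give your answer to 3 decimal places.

44.794

n = 9, Σx = 71.3, Σy = 364, Σxy = 3814.4, Σx² = 859.67
Sxx = Σx² − (Σx)²/n = 859.67 − 564.854444 = 294.815556
Sxy = Σxy − (Σx)(Σy)/n = 3814.4 − 2883.688889 = 930.711111
b = Sxy/Sxx = 930.711111/294.815556 = 3.156927
a = ȳ − b·x̄ = 40.444444 − 3.156927·7.922222 = 15.434569
ŷ(9.3) = a + b·9.3 = 15.434569 + 3.156927·9.3 = 44.793988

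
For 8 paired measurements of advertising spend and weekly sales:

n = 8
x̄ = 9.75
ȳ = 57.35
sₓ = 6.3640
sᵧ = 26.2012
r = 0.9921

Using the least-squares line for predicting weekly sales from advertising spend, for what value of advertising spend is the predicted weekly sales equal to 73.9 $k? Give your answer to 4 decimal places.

b = r · sᵧ/sₓ = 0.9921 · 26.2012/6.364 = 4.084571
a = ȳ − b·x̄ = 57.35 − 4.084571·9.75 = 17.525432
Set a + b·x = 73.9: x = (73.9 − 17.525432) / 4.084571 = 13.801833

13.8018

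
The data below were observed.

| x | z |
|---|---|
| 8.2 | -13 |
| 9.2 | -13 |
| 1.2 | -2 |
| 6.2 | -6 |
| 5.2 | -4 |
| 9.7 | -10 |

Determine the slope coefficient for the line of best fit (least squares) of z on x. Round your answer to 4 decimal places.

n = 6, Σx = 39.7, Σy = -48, Σxy = -383.6, Σx² = 312.89
Sxx = Σx² − (Σx)²/n = 312.89 − 262.681667 = 50.208333
Sxy = Σxy − (Σx)(Σy)/n = -383.6 − (-317.6) = -66
b = Sxy/Sxx = -66/50.208333 = -1.314523

-1.3145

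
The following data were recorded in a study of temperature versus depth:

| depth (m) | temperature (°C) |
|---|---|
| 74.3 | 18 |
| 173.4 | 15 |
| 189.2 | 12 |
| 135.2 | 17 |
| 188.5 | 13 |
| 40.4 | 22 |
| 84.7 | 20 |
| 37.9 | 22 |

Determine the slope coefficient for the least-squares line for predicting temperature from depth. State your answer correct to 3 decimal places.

n = 8, Σx = 923.6, Σy = 139, Σxy = 14374.3, Σx² = 135438.64
Sxx = Σx² − (Σx)²/n = 135438.64 − 106629.62 = 28809.02
Sxy = Σxy − (Σx)(Σy)/n = 14374.3 − 16047.55 = -1673.25
b = Sxy/Sxx = -1673.25/28809.02 = -0.058081

-0.058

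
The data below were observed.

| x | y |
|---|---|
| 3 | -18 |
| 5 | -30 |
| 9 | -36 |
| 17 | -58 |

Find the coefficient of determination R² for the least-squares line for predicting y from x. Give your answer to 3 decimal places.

n = 4, Σx = 34, Σy = -142, Σxy = -1514, Σx² = 404, Σy² = 5884
Sxx = Σx² − (Σx)²/n = 404 − 289 = 115
Sxy = Σxy − (Σx)(Σy)/n = -1514 − (-1207) = -307
Syy = Σy² − (Σy)²/n = 5884 − 5041 = 843
R² = Sxy²/(Sxx·Syy) = (-307)²/(115·843) = 0.972190

0.972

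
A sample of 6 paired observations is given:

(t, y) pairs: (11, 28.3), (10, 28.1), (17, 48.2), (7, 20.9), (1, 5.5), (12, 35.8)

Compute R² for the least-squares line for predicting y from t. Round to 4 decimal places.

n = 6, Σx = 58, Σy = 166.8, Σxy = 1993.1, Σx² = 704, Σy² = 5662.44
Sxx = Σx² − (Σx)²/n = 704 − 560.666667 = 143.333333
Sxy = Σxy − (Σx)(Σy)/n = 1993.1 − 1612.4 = 380.7
Syy = Σy² − (Σy)²/n = 5662.44 − 4637.04 = 1025.4
R² = Sxy²/(Sxx·Syy) = (380.7)²/(143.333333·1025.4) = 0.986110

0.9861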